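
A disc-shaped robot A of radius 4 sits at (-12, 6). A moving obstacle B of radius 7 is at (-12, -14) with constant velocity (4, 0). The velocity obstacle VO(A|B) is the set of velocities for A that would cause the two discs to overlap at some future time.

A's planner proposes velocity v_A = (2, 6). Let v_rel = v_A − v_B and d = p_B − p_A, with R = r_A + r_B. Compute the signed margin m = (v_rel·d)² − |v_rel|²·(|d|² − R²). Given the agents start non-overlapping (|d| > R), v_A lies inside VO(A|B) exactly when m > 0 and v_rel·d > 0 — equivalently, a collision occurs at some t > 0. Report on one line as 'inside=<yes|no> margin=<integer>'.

d = (0, -20),  |d|² = 400;  R = 4+7 = 11,  c = 400−11² = 279
v_rel = (-2, 6),  |v_rel|² = 40;  v_rel·d = (-2)·(0) + (6)·(-20) = -120
40·t² + 240·t + 279 = 0  ⇒  m = (-120)² − 40·279 = 3240
m = 3240 > 0,  v_rel·d = -120 < 0  ⇒  outside

inside=no margin=3240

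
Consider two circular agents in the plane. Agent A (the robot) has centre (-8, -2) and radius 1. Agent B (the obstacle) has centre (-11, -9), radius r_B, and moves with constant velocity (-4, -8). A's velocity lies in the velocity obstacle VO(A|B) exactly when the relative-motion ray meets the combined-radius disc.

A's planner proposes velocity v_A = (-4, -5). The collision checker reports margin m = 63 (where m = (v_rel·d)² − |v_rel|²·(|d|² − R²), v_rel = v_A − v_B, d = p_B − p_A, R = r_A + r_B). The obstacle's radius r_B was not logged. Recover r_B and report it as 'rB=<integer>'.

m = 63
d = (-3, -7);  v_rel = (0, 3),  |v_rel|² = 9
v_rel×d = (0)·(-7) − (3)·(-3) = 9
since m = R²·9 − 9²:  R² = (81 + 63) / 9 = 16
R = √16 = 4  ⇒  r_B = 4 − 1 = 3

rB=3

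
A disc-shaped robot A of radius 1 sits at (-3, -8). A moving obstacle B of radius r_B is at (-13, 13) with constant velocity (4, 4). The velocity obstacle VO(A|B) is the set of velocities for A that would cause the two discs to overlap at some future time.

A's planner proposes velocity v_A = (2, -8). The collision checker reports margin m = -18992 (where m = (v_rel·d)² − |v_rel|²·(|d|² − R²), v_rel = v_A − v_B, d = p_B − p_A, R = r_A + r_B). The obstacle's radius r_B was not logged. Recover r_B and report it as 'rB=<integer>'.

m = -18992
d = (-10, 21);  v_rel = (-2, -12),  |v_rel|² = 148
v_rel×d = (-2)·(21) − (-12)·(-10) = -162
since m = R²·148 − (-162)²:  R² = (26244 + -18992) / 148 = 49
R = √49 = 7  ⇒  r_B = 7 − 1 = 6

rB=6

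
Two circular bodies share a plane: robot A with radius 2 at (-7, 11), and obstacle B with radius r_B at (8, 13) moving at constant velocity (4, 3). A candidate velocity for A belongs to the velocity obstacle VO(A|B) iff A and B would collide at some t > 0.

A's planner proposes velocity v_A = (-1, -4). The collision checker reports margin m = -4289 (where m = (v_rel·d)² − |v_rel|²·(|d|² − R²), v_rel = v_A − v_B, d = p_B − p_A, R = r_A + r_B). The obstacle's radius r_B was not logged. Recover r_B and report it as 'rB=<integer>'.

m = -4289
d = (15, 2);  v_rel = (-5, -7),  |v_rel|² = 74
v_rel×d = (-5)·(2) − (-7)·(15) = 95
since m = R²·74 − 95²:  R² = (9025 + -4289) / 74 = 64
R = √64 = 8  ⇒  r_B = 8 − 2 = 6

rB=6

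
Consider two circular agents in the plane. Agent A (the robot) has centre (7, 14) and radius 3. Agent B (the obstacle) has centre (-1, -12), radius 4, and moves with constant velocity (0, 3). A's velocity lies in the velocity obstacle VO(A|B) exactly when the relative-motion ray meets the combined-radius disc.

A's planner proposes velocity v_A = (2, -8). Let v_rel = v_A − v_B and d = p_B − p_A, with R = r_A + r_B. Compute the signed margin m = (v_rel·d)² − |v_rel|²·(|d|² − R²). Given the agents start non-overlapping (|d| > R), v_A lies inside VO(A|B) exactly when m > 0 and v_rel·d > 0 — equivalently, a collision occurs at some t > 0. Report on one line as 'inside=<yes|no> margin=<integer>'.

d = (-8, -26),  |d|² = 740;  R = 3+4 = 7,  c = 740−7² = 691
v_rel = (2, -11),  |v_rel|² = 125;  v_rel·d = (2)·(-8) + (-11)·(-26) = 270
125·t² − 540·t + 691 = 0  ⇒  m = 270² − 125·691 = -13475
m = -13475 < 0,  v_rel·d = 270 > 0  ⇒  outside

inside=no margin=-13475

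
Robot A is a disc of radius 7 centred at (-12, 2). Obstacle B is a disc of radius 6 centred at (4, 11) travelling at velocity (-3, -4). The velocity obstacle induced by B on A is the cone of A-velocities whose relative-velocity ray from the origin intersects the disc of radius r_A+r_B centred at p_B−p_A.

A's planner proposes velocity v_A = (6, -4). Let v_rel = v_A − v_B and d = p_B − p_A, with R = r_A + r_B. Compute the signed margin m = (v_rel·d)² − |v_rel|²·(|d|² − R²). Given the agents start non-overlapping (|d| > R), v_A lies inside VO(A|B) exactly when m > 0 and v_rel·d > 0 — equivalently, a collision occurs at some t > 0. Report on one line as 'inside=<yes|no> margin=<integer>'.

d = (16, 9),  |d|² = 337;  R = 7+6 = 13,  c = 337−13² = 168
v_rel = (9, 0),  |v_rel|² = 81;  v_rel·d = (9)·(16) + (0)·(9) = 144
81·t² − 288·t + 168 = 0  ⇒  m = 144² − 81·168 = 7128
m = 7128 > 0,  v_rel·d = 144 > 0  ⇒  inside

inside=yes margin=7128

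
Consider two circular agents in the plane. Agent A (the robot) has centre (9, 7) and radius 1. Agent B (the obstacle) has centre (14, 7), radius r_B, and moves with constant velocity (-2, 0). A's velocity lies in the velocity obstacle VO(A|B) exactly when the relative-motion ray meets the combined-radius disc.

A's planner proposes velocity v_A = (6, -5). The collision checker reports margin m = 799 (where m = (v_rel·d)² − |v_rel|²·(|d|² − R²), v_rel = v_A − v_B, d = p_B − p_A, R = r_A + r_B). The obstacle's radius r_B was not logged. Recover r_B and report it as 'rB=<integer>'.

m = 799
d = (5, 0);  v_rel = (8, -5),  |v_rel|² = 89
v_rel×d = (8)·(0) − (-5)·(5) = 25
since m = R²·89 − 25²:  R² = (625 + 799) / 89 = 16
R = √16 = 4  ⇒  r_B = 4 − 1 = 3

rB=3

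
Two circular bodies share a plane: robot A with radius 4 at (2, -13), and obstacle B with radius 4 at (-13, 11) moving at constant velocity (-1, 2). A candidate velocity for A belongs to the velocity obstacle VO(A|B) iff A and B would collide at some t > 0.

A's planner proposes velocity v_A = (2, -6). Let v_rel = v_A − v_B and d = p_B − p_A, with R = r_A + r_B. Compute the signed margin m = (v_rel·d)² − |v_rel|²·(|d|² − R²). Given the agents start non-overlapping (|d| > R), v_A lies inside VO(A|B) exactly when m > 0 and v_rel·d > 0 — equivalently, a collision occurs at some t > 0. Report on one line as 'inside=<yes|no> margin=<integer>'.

d = (-15, 24),  |d|² = 801;  R = 4+4 = 8,  c = 801−8² = 737
v_rel = (3, -8),  |v_rel|² = 73;  v_rel·d = (3)·(-15) + (-8)·(24) = -237
73·t² + 474·t + 737 = 0  ⇒  m = (-237)² − 73·737 = 2368
m = 2368 > 0,  v_rel·d = -237 < 0  ⇒  outside

inside=no margin=2368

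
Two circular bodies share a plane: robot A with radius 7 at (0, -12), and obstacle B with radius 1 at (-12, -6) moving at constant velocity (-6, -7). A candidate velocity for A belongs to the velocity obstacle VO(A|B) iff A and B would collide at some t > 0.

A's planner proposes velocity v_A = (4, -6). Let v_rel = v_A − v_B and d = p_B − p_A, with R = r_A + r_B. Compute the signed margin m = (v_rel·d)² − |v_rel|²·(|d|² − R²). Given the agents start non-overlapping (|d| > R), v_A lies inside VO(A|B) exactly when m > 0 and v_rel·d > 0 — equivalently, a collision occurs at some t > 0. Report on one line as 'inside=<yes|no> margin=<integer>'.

d = (-12, 6),  |d|² = 180;  R = 7+1 = 8,  c = 180−8² = 116
v_rel = (10, 1),  |v_rel|² = 101;  v_rel·d = (10)·(-12) + (1)·(6) = -114
101·t² + 228·t + 116 = 0  ⇒  m = (-114)² − 101·116 = 1280
m = 1280 > 0,  v_rel·d = -114 < 0  ⇒  outside

inside=no margin=1280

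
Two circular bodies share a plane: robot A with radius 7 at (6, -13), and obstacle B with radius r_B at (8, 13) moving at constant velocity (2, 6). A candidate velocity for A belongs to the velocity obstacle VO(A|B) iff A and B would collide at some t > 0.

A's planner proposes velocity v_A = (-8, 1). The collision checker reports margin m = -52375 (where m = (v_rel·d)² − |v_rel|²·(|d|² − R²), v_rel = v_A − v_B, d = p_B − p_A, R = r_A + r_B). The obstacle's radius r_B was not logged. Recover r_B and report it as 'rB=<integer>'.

m = -52375
d = (2, 26);  v_rel = (-10, -5),  |v_rel|² = 125
v_rel×d = (-10)·(26) − (-5)·(2) = -250
since m = R²·125 − (-250)²:  R² = (62500 + -52375) / 125 = 81
R = √81 = 9  ⇒  r_B = 9 − 7 = 2

rB=2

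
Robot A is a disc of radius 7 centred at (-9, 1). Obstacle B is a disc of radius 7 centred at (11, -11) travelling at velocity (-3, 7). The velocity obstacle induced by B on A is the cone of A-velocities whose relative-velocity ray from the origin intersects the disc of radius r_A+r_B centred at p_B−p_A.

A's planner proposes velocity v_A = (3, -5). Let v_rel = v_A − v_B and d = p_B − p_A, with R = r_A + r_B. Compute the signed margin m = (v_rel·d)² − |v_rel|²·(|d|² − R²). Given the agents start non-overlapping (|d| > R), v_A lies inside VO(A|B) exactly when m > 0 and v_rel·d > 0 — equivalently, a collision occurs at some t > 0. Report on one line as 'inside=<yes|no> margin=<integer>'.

d = (20, -12),  |d|² = 544;  R = 7+7 = 14,  c = 544−14² = 348
v_rel = (6, -12),  |v_rel|² = 180;  v_rel·d = (6)·(20) + (-12)·(-12) = 264
180·t² − 528·t + 348 = 0  ⇒  m = 264² − 180·348 = 7056
m = 7056 > 0,  v_rel·d = 264 > 0  ⇒  inside

inside=yes margin=7056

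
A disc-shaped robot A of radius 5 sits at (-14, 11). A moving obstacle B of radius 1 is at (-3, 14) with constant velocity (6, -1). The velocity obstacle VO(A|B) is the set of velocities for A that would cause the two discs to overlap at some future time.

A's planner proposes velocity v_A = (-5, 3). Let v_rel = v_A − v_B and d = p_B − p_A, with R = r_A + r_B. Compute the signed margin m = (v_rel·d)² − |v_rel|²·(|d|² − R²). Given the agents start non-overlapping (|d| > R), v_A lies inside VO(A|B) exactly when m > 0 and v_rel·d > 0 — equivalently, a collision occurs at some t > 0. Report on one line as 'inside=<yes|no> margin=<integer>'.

d = (11, 3),  |d|² = 130;  R = 5+1 = 6,  c = 130−6² = 94
v_rel = (-11, 4),  |v_rel|² = 137;  v_rel·d = (-11)·(11) + (4)·(3) = -109
137·t² + 218·t + 94 = 0  ⇒  m = (-109)² − 137·94 = -997
m = -997 < 0,  v_rel·d = -109 < 0  ⇒  outside

inside=no margin=-997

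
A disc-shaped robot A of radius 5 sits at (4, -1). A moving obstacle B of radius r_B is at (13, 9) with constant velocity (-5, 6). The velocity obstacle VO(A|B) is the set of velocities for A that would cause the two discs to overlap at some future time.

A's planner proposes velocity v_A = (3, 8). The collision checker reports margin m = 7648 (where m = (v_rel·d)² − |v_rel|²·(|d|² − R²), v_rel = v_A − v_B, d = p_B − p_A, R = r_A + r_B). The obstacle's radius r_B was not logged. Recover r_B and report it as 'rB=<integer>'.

m = 7648
d = (9, 10);  v_rel = (8, 2),  |v_rel|² = 68
v_rel×d = (8)·(10) − (2)·(9) = 62
since m = R²·68 − 62²:  R² = (3844 + 7648) / 68 = 169
R = √169 = 13  ⇒  r_B = 13 − 5 = 8

rB=8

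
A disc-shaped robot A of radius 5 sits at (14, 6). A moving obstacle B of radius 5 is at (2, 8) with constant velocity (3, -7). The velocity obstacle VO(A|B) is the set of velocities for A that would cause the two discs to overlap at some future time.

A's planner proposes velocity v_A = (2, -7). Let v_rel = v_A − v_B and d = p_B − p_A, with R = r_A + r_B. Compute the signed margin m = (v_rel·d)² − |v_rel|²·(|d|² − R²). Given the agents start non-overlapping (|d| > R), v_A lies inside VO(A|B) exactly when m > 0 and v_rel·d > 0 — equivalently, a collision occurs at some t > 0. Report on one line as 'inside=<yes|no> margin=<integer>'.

d = (-12, 2),  |d|² = 148;  R = 5+5 = 10,  c = 148−10² = 48
v_rel = (-1, 0),  |v_rel|² = 1;  v_rel·d = (-1)·(-12) + (0)·(2) = 12
1·t² − 24·t + 48 = 0  ⇒  m = 12² − 1·48 = 96
m = 96 > 0,  v_rel·d = 12 > 0  ⇒  inside

inside=yes margin=96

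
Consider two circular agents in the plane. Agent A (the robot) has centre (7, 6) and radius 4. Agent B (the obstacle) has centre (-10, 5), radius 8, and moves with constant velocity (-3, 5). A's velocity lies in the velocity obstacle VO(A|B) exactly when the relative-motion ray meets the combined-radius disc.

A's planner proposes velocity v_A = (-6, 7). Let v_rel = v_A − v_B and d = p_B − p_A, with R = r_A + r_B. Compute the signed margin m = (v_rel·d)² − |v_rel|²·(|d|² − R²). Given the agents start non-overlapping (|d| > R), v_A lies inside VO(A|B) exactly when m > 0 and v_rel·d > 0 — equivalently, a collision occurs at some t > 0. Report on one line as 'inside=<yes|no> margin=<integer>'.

d = (-17, -1),  |d|² = 290;  R = 4+8 = 12,  c = 290−12² = 146
v_rel = (-3, 2),  |v_rel|² = 13;  v_rel·d = (-3)·(-17) + (2)·(-1) = 49
13·t² − 98·t + 146 = 0  ⇒  m = 49² − 13·146 = 503
m = 503 > 0,  v_rel·d = 49 > 0  ⇒  inside

inside=yes margin=503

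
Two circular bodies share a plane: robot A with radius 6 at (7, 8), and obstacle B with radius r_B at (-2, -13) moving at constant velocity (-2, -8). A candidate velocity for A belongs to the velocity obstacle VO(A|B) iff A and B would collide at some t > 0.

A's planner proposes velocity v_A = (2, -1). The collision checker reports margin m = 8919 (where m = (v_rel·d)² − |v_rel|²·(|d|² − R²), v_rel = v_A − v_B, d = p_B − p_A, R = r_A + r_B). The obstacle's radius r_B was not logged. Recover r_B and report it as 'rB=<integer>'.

m = 8919
d = (-9, -21);  v_rel = (4, 7),  |v_rel|² = 65
v_rel×d = (4)·(-21) − (7)·(-9) = -21
since m = R²·65 − (-21)²:  R² = (441 + 8919) / 65 = 144
R = √144 = 12  ⇒  r_B = 12 − 6 = 6

rB=6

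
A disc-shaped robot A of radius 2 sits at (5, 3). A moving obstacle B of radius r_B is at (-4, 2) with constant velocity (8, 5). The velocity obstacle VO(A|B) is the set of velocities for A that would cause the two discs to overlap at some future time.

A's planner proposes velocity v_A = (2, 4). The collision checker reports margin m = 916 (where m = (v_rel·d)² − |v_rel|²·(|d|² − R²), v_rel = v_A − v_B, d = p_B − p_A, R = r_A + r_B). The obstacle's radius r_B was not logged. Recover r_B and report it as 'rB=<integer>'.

m = 916
d = (-9, -1);  v_rel = (-6, -1),  |v_rel|² = 37
v_rel×d = (-6)·(-1) − (-1)·(-9) = -3
since m = R²·37 − (-3)²:  R² = (9 + 916) / 37 = 25
R = √25 = 5  ⇒  r_B = 5 − 2 = 3

rB=3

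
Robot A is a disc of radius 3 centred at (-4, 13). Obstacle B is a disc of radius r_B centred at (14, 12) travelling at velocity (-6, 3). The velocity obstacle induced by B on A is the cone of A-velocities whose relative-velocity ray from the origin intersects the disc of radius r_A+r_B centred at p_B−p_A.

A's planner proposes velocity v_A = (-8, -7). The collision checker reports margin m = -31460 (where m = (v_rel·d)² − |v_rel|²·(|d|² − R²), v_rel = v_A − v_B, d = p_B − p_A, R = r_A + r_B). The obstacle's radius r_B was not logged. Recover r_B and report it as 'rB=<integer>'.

m = -31460
d = (18, -1);  v_rel = (-2, -10),  |v_rel|² = 104
v_rel×d = (-2)·(-1) − (-10)·(18) = 182
since m = R²·104 − 182²:  R² = (33124 + -31460) / 104 = 16
R = √16 = 4  ⇒  r_B = 4 − 3 = 1

rB=1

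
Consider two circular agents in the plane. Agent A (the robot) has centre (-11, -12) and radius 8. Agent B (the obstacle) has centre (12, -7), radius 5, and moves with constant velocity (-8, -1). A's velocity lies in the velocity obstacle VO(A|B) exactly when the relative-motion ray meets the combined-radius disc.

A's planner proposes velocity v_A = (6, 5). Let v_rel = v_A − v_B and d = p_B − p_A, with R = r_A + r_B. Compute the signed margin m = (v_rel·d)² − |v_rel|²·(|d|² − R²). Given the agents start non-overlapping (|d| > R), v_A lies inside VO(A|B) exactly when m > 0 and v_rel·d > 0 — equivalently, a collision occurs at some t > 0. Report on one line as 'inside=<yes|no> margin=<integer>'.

d = (23, 5),  |d|² = 554;  R = 8+5 = 13,  c = 554−13² = 385
v_rel = (14, 6),  |v_rel|² = 232;  v_rel·d = (14)·(23) + (6)·(5) = 352
232·t² − 704·t + 385 = 0  ⇒  m = 352² − 232·385 = 34584
m = 34584 > 0,  v_rel·d = 352 > 0  ⇒  inside

inside=yes margin=34584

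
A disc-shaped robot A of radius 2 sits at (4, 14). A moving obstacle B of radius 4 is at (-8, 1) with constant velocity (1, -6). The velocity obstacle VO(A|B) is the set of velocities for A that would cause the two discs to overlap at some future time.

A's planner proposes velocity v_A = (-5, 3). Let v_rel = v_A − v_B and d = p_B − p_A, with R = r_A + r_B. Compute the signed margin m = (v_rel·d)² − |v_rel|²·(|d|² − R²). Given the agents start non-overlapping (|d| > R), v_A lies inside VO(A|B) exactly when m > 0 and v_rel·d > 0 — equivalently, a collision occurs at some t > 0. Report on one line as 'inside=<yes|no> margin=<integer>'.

d = (-12, -13),  |d|² = 313;  R = 2+4 = 6,  c = 313−6² = 277
v_rel = (-6, 9),  |v_rel|² = 117;  v_rel·d = (-6)·(-12) + (9)·(-13) = -45
117·t² + 90·t + 277 = 0  ⇒  m = (-45)² − 117·277 = -30384
m = -30384 < 0,  v_rel·d = -45 < 0  ⇒  outside

inside=no margin=-30384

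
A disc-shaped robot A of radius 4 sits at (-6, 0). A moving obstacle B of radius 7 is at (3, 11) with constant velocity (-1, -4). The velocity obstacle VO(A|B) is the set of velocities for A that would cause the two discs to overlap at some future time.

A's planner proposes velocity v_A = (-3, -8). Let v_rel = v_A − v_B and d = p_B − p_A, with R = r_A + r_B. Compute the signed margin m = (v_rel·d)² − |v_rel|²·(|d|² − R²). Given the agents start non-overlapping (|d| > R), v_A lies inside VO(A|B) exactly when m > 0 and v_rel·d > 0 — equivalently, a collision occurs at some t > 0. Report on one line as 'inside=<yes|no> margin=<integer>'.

d = (9, 11),  |d|² = 202;  R = 4+7 = 11,  c = 202−11² = 81
v_rel = (-2, -4),  |v_rel|² = 20;  v_rel·d = (-2)·(9) + (-4)·(11) = -62
20·t² + 124·t + 81 = 0  ⇒  m = (-62)² − 20·81 = 2224
m = 2224 > 0,  v_rel·d = -62 < 0  ⇒  outside

inside=no margin=2224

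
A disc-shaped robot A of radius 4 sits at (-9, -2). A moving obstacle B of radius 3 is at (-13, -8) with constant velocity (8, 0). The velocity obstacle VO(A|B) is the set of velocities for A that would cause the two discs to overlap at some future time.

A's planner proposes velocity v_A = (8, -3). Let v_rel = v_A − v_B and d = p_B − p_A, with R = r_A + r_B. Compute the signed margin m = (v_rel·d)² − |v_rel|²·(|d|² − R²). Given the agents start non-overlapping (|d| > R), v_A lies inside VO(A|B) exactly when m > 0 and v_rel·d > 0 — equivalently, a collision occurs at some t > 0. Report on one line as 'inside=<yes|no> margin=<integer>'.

d = (-4, -6),  |d|² = 52;  R = 4+3 = 7,  c = 52−7² = 3
v_rel = (0, -3),  |v_rel|² = 9;  v_rel·d = (0)·(-4) + (-3)·(-6) = 18
9·t² − 36·t + 3 = 0  ⇒  m = 18² − 9·3 = 297
m = 297 > 0,  v_rel·d = 18 > 0  ⇒  inside

inside=yes margin=297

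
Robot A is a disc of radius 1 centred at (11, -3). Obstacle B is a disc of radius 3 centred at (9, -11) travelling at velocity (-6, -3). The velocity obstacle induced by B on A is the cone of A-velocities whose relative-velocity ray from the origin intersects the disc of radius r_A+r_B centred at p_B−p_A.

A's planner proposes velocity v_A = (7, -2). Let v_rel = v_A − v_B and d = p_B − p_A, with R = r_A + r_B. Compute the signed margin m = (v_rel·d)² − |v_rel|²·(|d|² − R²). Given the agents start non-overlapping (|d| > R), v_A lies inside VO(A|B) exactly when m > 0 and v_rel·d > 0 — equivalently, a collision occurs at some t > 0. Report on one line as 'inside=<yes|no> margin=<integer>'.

d = (-2, -8),  |d|² = 68;  R = 1+3 = 4,  c = 68−4² = 52
v_rel = (13, 1),  |v_rel|² = 170;  v_rel·d = (13)·(-2) + (1)·(-8) = -34
170·t² + 68·t + 52 = 0  ⇒  m = (-34)² − 170·52 = -7684
m = -7684 < 0,  v_rel·d = -34 < 0  ⇒  outside

inside=no margin=-7684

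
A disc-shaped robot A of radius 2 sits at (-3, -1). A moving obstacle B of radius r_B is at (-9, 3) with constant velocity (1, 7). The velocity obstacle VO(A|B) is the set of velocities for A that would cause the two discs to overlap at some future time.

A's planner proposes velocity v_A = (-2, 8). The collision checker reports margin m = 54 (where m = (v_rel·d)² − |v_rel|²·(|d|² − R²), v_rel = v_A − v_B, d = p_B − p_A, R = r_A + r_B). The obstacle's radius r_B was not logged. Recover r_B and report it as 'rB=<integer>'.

m = 54
d = (-6, 4);  v_rel = (-3, 1),  |v_rel|² = 10
v_rel×d = (-3)·(4) − (1)·(-6) = -6
since m = R²·10 − (-6)²:  R² = (36 + 54) / 10 = 9
R = √9 = 3  ⇒  r_B = 3 − 2 = 1

rB=1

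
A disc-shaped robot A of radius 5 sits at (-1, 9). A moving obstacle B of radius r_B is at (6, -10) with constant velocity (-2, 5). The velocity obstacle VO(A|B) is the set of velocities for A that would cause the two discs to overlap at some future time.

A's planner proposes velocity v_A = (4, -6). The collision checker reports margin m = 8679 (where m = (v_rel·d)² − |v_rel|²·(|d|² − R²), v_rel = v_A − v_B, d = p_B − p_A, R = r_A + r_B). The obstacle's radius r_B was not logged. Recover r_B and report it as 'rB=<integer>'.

m = 8679
d = (7, -19);  v_rel = (6, -11),  |v_rel|² = 157
v_rel×d = (6)·(-19) − (-11)·(7) = -37
since m = R²·157 − (-37)²:  R² = (1369 + 8679) / 157 = 64
R = √64 = 8  ⇒  r_B = 8 − 5 = 3

rB=3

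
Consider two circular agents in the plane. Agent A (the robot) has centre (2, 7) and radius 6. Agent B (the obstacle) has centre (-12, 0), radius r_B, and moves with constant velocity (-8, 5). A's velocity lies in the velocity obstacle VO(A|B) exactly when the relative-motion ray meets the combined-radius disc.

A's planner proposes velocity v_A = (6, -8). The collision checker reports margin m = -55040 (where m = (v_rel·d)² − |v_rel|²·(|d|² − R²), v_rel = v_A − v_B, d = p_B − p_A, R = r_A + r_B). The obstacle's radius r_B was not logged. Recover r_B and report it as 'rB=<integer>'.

m = -55040
d = (-14, -7);  v_rel = (14, -13),  |v_rel|² = 365
v_rel×d = (14)·(-7) − (-13)·(-14) = -280
since m = R²·365 − (-280)²:  R² = (78400 + -55040) / 365 = 64
R = √64 = 8  ⇒  r_B = 8 − 6 = 2

rB=2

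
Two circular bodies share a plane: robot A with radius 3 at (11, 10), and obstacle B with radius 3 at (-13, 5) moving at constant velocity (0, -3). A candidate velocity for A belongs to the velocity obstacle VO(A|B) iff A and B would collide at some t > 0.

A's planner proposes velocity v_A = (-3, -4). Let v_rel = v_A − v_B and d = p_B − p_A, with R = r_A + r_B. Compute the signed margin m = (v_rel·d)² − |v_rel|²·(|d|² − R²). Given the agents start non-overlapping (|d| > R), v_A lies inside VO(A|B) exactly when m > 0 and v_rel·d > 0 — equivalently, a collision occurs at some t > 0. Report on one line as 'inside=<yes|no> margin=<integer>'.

d = (-24, -5),  |d|² = 601;  R = 3+3 = 6,  c = 601−6² = 565
v_rel = (-3, -1),  |v_rel|² = 10;  v_rel·d = (-3)·(-24) + (-1)·(-5) = 77
10·t² − 154·t + 565 = 0  ⇒  m = 77² − 10·565 = 279
m = 279 > 0,  v_rel·d = 77 > 0  ⇒  inside

inside=yes margin=279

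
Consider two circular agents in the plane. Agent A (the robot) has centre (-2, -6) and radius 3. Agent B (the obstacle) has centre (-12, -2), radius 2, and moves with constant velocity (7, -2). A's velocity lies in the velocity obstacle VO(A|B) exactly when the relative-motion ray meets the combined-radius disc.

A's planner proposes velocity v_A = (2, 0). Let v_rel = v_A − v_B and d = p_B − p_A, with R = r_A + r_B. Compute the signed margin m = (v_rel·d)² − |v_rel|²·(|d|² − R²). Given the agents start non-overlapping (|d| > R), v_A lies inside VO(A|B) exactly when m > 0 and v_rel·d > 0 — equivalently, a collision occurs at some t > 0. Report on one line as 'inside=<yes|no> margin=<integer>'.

d = (-10, 4),  |d|² = 116;  R = 3+2 = 5,  c = 116−5² = 91
v_rel = (-5, 2),  |v_rel|² = 29;  v_rel·d = (-5)·(-10) + (2)·(4) = 58
29·t² − 116·t + 91 = 0  ⇒  m = 58² − 29·91 = 725
m = 725 > 0,  v_rel·d = 58 > 0  ⇒  inside

inside=yes margin=725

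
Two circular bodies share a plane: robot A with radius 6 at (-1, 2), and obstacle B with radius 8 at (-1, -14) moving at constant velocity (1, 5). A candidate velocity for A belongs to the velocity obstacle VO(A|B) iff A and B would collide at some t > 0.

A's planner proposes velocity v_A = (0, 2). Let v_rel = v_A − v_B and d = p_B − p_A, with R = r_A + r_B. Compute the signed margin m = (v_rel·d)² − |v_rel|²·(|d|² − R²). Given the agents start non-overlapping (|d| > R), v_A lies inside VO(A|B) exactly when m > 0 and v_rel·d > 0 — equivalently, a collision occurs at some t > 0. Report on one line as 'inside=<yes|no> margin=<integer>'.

d = (0, -16),  |d|² = 256;  R = 6+8 = 14,  c = 256−14² = 60
v_rel = (-1, -3),  |v_rel|² = 10;  v_rel·d = (-1)·(0) + (-3)·(-16) = 48
10·t² − 96·t + 60 = 0  ⇒  m = 48² − 10·60 = 1704
m = 1704 > 0,  v_rel·d = 48 > 0  ⇒  inside

inside=yes margin=1704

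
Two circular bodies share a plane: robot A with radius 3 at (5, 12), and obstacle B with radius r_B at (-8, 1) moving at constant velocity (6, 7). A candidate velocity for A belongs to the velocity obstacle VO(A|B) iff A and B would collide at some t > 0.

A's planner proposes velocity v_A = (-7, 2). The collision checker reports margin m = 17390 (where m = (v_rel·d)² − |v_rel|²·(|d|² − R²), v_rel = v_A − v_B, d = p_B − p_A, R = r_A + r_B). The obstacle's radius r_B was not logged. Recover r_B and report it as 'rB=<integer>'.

m = 17390
d = (-13, -11);  v_rel = (-13, -5),  |v_rel|² = 194
v_rel×d = (-13)·(-11) − (-5)·(-13) = 78
since m = R²·194 − 78²:  R² = (6084 + 17390) / 194 = 121
R = √121 = 11  ⇒  r_B = 11 − 3 = 8

rB=8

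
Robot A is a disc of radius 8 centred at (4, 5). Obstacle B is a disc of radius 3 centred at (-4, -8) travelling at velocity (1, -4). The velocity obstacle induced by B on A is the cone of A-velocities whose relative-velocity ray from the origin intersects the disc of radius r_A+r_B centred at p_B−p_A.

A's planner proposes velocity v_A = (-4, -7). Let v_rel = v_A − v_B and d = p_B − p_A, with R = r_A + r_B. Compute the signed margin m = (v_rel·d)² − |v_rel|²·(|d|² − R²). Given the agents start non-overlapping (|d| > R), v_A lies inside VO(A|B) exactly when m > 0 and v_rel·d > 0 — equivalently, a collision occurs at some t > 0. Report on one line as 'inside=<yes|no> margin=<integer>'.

d = (-8, -13),  |d|² = 233;  R = 8+3 = 11,  c = 233−11² = 112
v_rel = (-5, -3),  |v_rel|² = 34;  v_rel·d = (-5)·(-8) + (-3)·(-13) = 79
34·t² − 158·t + 112 = 0  ⇒  m = 79² − 34·112 = 2433
m = 2433 > 0,  v_rel·d = 79 > 0  ⇒  inside

inside=yes margin=2433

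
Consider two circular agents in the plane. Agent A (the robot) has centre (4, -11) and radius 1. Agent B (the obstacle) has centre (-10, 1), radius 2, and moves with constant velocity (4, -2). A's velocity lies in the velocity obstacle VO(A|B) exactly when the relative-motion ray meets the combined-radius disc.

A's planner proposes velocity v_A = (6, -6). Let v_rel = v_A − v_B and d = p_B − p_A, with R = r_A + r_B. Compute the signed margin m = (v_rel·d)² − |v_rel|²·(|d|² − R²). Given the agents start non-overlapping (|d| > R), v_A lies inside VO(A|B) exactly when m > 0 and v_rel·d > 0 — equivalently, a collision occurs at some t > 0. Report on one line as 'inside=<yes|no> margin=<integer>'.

d = (-14, 12),  |d|² = 340;  R = 1+2 = 3,  c = 340−3² = 331
v_rel = (2, -4),  |v_rel|² = 20;  v_rel·d = (2)·(-14) + (-4)·(12) = -76
20·t² + 152·t + 331 = 0  ⇒  m = (-76)² − 20·331 = -844
m = -844 < 0,  v_rel·d = -76 < 0  ⇒  outside

inside=no margin=-844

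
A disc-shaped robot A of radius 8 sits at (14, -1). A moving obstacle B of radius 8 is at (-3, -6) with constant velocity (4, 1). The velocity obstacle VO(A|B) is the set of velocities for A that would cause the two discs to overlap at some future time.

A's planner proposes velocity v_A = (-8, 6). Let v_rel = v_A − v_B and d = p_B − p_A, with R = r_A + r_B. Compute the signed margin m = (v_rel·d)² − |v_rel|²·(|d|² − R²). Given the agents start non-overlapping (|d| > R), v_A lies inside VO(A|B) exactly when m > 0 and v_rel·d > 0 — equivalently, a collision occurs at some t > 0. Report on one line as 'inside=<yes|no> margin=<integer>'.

d = (-17, -5),  |d|² = 314;  R = 8+8 = 16,  c = 314−16² = 58
v_rel = (-12, 5),  |v_rel|² = 169;  v_rel·d = (-12)·(-17) + (5)·(-5) = 179
169·t² − 358·t + 58 = 0  ⇒  m = 179² − 169·58 = 22239
m = 22239 > 0,  v_rel·d = 179 > 0  ⇒  inside

inside=yes margin=22239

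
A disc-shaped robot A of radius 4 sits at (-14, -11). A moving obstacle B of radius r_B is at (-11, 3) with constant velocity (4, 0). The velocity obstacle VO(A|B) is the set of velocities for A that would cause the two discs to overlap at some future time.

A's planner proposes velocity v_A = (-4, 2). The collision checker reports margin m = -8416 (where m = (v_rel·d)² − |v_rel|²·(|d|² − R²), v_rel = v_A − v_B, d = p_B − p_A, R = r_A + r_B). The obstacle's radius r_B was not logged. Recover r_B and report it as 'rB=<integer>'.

m = -8416
d = (3, 14);  v_rel = (-8, 2),  |v_rel|² = 68
v_rel×d = (-8)·(14) − (2)·(3) = -118
since m = R²·68 − (-118)²:  R² = (13924 + -8416) / 68 = 81
R = √81 = 9  ⇒  r_B = 9 − 4 = 5

rB=5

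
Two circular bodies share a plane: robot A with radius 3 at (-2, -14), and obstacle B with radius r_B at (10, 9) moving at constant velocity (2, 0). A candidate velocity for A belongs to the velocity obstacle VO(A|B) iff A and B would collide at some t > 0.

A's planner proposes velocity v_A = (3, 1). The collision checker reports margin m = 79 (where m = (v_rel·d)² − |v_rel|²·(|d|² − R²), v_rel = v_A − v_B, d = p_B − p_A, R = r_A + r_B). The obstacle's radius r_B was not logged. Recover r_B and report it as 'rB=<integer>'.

m = 79
d = (12, 23);  v_rel = (1, 1),  |v_rel|² = 2
v_rel×d = (1)·(23) − (1)·(12) = 11
since m = R²·2 − 11²:  R² = (121 + 79) / 2 = 100
R = √100 = 10  ⇒  r_B = 10 − 3 = 7

rB=7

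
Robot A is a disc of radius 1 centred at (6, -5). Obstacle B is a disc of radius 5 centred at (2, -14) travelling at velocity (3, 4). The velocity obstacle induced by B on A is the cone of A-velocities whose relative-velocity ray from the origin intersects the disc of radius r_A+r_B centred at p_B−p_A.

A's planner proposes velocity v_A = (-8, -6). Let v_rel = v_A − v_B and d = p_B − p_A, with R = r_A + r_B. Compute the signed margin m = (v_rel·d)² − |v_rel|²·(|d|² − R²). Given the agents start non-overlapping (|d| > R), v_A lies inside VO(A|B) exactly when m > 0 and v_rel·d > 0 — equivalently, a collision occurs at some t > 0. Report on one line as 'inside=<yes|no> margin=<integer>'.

d = (-4, -9),  |d|² = 97;  R = 1+5 = 6,  c = 97−6² = 61
v_rel = (-11, -10),  |v_rel|² = 221;  v_rel·d = (-11)·(-4) + (-10)·(-9) = 134
221·t² − 268·t + 61 = 0  ⇒  m = 134² − 221·61 = 4475
m = 4475 > 0,  v_rel·d = 134 > 0  ⇒  inside

inside=yes margin=4475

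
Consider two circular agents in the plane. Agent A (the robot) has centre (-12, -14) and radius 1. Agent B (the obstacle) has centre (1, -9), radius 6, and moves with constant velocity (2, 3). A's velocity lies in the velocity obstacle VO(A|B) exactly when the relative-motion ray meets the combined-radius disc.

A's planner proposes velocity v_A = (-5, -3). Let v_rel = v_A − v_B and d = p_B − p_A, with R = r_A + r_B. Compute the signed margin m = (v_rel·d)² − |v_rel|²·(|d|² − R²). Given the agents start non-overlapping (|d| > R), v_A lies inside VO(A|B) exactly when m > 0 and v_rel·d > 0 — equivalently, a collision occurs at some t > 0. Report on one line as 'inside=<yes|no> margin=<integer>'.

d = (13, 5),  |d|² = 194;  R = 1+6 = 7,  c = 194−7² = 145
v_rel = (-7, -6),  |v_rel|² = 85;  v_rel·d = (-7)·(13) + (-6)·(5) = -121
85·t² + 242·t + 145 = 0  ⇒  m = (-121)² − 85·145 = 2316
m = 2316 > 0,  v_rel·d = -121 < 0  ⇒  outside

inside=no margin=2316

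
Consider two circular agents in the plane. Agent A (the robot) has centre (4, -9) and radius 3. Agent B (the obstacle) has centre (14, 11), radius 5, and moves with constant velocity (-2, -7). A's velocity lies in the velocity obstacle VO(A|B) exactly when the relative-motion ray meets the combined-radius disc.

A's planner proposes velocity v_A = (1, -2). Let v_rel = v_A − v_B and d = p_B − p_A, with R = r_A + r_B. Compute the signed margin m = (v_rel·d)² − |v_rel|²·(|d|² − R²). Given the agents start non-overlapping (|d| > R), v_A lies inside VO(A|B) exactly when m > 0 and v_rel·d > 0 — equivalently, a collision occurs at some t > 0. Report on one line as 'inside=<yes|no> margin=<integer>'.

d = (10, 20),  |d|² = 500;  R = 3+5 = 8,  c = 500−8² = 436
v_rel = (3, 5),  |v_rel|² = 34;  v_rel·d = (3)·(10) + (5)·(20) = 130
34·t² − 260·t + 436 = 0  ⇒  m = 130² − 34·436 = 2076
m = 2076 > 0,  v_rel·d = 130 > 0  ⇒  inside

inside=yes margin=2076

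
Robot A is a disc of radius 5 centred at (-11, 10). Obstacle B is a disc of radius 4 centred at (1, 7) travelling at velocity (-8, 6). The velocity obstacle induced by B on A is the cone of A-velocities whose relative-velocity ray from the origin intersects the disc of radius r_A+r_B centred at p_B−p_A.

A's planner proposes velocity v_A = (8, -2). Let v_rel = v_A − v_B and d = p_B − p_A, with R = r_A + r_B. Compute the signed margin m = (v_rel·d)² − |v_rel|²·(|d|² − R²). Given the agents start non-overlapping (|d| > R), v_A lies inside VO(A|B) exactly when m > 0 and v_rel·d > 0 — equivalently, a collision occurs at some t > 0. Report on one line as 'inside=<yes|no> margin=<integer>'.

d = (12, -3),  |d|² = 153;  R = 5+4 = 9,  c = 153−9² = 72
v_rel = (16, -8),  |v_rel|² = 320;  v_rel·d = (16)·(12) + (-8)·(-3) = 216
320·t² − 432·t + 72 = 0  ⇒  m = 216² − 320·72 = 23616
m = 23616 > 0,  v_rel·d = 216 > 0  ⇒  inside

inside=yes margin=23616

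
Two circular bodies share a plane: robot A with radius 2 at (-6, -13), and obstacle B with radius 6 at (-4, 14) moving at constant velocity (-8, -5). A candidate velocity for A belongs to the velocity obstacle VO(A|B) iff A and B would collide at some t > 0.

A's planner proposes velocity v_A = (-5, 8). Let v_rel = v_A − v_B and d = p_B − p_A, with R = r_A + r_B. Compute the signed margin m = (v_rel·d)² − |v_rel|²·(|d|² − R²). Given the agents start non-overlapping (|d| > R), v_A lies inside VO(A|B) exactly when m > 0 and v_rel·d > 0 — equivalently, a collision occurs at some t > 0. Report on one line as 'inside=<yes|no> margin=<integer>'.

d = (2, 27),  |d|² = 733;  R = 2+6 = 8,  c = 733−8² = 669
v_rel = (3, 13),  |v_rel|² = 178;  v_rel·d = (3)·(2) + (13)·(27) = 357
178·t² − 714·t + 669 = 0  ⇒  m = 357² − 178·669 = 8367
m = 8367 > 0,  v_rel·d = 357 > 0  ⇒  inside

inside=yes margin=8367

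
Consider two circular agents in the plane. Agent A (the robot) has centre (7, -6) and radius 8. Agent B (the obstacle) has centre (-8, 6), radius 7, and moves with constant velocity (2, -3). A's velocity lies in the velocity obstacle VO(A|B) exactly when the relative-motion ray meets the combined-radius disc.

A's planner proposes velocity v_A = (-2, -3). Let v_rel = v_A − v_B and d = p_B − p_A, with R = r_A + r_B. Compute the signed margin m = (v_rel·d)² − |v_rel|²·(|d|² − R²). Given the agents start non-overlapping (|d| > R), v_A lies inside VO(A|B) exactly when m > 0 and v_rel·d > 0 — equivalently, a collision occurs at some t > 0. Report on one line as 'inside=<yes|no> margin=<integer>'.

d = (-15, 12),  |d|² = 369;  R = 8+7 = 15,  c = 369−15² = 144
v_rel = (-4, 0),  |v_rel|² = 16;  v_rel·d = (-4)·(-15) + (0)·(12) = 60
16·t² − 120·t + 144 = 0  ⇒  m = 60² − 16·144 = 1296
m = 1296 > 0,  v_rel·d = 60 > 0  ⇒  inside

inside=yes margin=1296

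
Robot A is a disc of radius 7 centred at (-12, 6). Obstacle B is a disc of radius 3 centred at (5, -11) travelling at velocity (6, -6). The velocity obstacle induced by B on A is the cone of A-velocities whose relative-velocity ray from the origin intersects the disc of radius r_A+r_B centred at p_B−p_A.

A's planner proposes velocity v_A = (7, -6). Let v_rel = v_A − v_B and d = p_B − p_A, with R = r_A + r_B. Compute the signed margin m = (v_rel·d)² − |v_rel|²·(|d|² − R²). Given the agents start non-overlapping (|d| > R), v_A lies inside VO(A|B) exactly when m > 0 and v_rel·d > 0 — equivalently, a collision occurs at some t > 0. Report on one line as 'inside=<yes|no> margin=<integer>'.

d = (17, -17),  |d|² = 578;  R = 7+3 = 10,  c = 578−10² = 478
v_rel = (1, 0),  |v_rel|² = 1;  v_rel·d = (1)·(17) + (0)·(-17) = 17
1·t² − 34·t + 478 = 0  ⇒  m = 17² − 1·478 = -189
m = -189 < 0,  v_rel·d = 17 > 0  ⇒  outside

inside=no margin=-189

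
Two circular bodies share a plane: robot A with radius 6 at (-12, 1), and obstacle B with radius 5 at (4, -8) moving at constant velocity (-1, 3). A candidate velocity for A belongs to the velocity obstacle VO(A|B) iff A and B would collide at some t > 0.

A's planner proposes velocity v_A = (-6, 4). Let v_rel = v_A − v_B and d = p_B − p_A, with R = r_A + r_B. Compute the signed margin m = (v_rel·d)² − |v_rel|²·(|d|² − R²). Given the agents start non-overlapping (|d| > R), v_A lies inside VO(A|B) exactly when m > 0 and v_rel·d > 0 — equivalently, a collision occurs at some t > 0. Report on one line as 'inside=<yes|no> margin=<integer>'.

d = (16, -9),  |d|² = 337;  R = 6+5 = 11,  c = 337−11² = 216
v_rel = (-5, 1),  |v_rel|² = 26;  v_rel·d = (-5)·(16) + (1)·(-9) = -89
26·t² + 178·t + 216 = 0  ⇒  m = (-89)² − 26·216 = 2305
m = 2305 > 0,  v_rel·d = -89 < 0  ⇒  outside

inside=no margin=2305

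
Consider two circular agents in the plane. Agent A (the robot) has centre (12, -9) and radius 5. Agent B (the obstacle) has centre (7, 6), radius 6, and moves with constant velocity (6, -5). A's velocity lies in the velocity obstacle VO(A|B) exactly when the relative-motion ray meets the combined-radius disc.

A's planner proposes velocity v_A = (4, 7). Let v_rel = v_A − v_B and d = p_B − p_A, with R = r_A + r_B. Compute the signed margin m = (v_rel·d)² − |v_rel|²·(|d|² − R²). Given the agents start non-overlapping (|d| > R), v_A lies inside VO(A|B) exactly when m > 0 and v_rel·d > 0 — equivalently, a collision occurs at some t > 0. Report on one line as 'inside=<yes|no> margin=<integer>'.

d = (-5, 15),  |d|² = 250;  R = 5+6 = 11,  c = 250−11² = 129
v_rel = (-2, 12),  |v_rel|² = 148;  v_rel·d = (-2)·(-5) + (12)·(15) = 190
148·t² − 380·t + 129 = 0  ⇒  m = 190² − 148·129 = 17008
m = 17008 > 0,  v_rel·d = 190 > 0  ⇒  inside

inside=yes margin=17008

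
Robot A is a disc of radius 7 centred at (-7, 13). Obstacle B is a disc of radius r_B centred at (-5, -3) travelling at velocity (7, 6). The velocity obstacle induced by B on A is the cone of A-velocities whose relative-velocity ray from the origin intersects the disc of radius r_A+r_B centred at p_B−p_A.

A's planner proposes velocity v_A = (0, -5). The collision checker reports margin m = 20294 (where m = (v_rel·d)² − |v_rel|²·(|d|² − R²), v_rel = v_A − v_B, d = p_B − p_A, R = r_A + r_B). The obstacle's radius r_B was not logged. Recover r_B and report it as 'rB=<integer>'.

m = 20294
d = (2, -16);  v_rel = (-7, -11),  |v_rel|² = 170
v_rel×d = (-7)·(-16) − (-11)·(2) = 134
since m = R²·170 − 134²:  R² = (17956 + 20294) / 170 = 225
R = √225 = 15  ⇒  r_B = 15 − 7 = 8

rB=8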